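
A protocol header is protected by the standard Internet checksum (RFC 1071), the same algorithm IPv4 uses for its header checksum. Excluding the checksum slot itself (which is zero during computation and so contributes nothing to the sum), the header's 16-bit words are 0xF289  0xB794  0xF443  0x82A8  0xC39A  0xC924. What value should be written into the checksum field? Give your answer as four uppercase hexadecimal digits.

5235

One's-complement addition (fold any carry out of bit 15 back into bit 0):
  0xF289 + 0xB794 = 0x1AA1D → wrap carry → 0xAA1E
  0xAA1E + 0xF443 = 0x19E61 → wrap carry → 0x9E62
  0x9E62 + 0x82A8 = 0x1210A → wrap carry → 0x210B
  0x210B + 0xC39A = 0x0E4A5
  0xE4A5 + 0xC924 = 0x1ADC9 → wrap carry → 0xADCA
One's-complement sum = 0xADCA.
Checksum = ~0xADCA & 0xFFFF = 0x5235.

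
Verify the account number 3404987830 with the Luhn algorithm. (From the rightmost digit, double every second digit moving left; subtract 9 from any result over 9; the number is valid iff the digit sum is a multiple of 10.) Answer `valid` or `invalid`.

valid

From the right, keep odd positions and double even positions (subtract 9 from any doubled value over 9):
  doubled (positions 2,4,...): 6 5 9 0 6 → sum 26
  kept (positions 1,3,...): 0 8 8 4 4 → sum 24
Total = 50.
50 mod 10 = 0, so the number is valid.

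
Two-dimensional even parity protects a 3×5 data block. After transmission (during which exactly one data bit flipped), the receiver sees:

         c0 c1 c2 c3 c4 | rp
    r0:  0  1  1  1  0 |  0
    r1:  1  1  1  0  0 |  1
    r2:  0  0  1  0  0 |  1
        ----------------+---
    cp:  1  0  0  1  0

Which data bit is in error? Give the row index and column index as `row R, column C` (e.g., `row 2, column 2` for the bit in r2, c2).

row 0, column 2

Recompute each row's even parity and compare to rp:
  r0: data parity 1, sent rp 0 → mismatch
  r1: data parity 1, sent rp 1 → ok
  r2: data parity 1, sent rp 1 → ok
Recompute each column's even parity and compare to cp:
  c0: data parity 1, sent cp 1 → ok
  c1: data parity 0, sent cp 0 → ok
  c2: data parity 1, sent cp 0 → mismatch
  c3: data parity 1, sent cp 1 → ok
  c4: data parity 0, sent cp 0 → ok
Exactly one row (r0) and one column (c2) fail → the flipped bit is at their intersection.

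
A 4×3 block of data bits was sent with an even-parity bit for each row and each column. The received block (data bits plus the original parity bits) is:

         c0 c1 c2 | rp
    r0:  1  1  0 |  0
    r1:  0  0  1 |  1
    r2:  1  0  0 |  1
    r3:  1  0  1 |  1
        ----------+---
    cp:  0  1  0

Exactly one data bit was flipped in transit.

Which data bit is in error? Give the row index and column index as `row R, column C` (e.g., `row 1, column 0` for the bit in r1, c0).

Recompute each row's even parity and compare to rp:
  r0: data parity 0, sent rp 0 → ok
  r1: data parity 1, sent rp 1 → ok
  r2: data parity 1, sent rp 1 → ok
  r3: data parity 0, sent rp 1 → mismatch
Recompute each column's even parity and compare to cp:
  c0: data parity 1, sent cp 0 → mismatch
  c1: data parity 1, sent cp 1 → ok
  c2: data parity 0, sent cp 0 → ok
Exactly one row (r3) and one column (c0) fail → the flipped bit is at their intersection.

row 3, column 0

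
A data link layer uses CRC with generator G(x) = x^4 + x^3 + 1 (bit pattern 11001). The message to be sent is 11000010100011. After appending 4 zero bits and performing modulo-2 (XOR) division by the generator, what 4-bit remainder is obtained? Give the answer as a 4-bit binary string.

1100

Append 4 zeros: 110000101000110000. Divide by 11001 (XOR where the leading bit is 1):
  pos 0: 11000 XOR 11001 = 00001
  pos 4: 10101 XOR 11001 = 01100
  pos 5: 11000 XOR 11001 = 00001
  pos 9: 10011 XOR 11001 = 01010
  pos 10: 10100 XOR 11001 = 01101
  pos 11: 11010 XOR 11001 = 00011
Remainder (last 4 bits) = 1100. This is the CRC / FCS.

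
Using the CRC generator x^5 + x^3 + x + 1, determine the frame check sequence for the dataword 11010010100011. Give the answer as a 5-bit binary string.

11001

Append 5 zeros: 1101001010001100000. Divide by 101011 (XOR where the leading bit is 1):
  pos 0: 110100 XOR 101011 = 011111
  pos 1: 111111 XOR 101011 = 010100
  pos 2: 101000 XOR 101011 = 000011
  pos 6: 111000 XOR 101011 = 010011
  pos 7: 100111 XOR 101011 = 001100
  pos 9: 110010 XOR 101011 = 011001
  pos 10: 110010 XOR 101011 = 011001
  pos 11: 110010 XOR 101011 = 011001
  pos 12: 110010 XOR 101011 = 011001
  pos 13: 110010 XOR 101011 = 011001
Remainder (last 5 bits) = 11001. This is the CRC / FCS.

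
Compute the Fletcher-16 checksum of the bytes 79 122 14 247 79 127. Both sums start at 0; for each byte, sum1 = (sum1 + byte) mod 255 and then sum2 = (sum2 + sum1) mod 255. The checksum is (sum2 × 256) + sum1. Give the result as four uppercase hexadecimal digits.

7E9E

Running sums (mod 255):
  after byte 0 (79): sum1=79, sum2=79
  after byte 1 (122): sum1=201, sum2=25
  after byte 2 (14): sum1=215, sum2=240
  after byte 3 (247): sum1=207, sum2=192
  after byte 4 (79): sum1=31, sum2=223
  after byte 5 (127): sum1=158, sum2=126
Checksum = sum2·256 + sum1 = 126·256 + 158 = 32414 = 0x7E9E.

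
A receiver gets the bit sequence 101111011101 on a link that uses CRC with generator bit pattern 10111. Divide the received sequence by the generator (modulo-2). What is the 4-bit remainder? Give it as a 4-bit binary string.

0001

Modulo-2 division of 101111011101 by 10111:
  pos 0: 10111 XOR 10111 = 00000
  pos 5: 10111 XOR 10111 = 00000
Remainder = 0001 (nonzero — an error is detected).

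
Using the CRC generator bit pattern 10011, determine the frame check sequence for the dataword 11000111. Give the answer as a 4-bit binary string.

0000

Append 4 zeros: 110001110000. Divide by 10011 (XOR where the leading bit is 1):
  pos 0: 11000 XOR 10011 = 01011
  pos 1: 10111 XOR 10011 = 00100
  pos 3: 10011 XOR 10011 = 00000
Remainder (last 4 bits) = 0000. This is the CRC / FCS.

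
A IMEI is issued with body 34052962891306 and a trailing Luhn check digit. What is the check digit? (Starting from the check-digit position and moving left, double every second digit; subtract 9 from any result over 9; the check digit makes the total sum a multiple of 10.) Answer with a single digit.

0

Partial digits right→left: 6 0 3 1 9 8 2 6 9 2 5 0 4 3
Double every second digit counting from the check-digit position (so the 1st, 3rd, 5th, ... of the partial from the right).
  doubled (with −9 where >9): 3 6 9 4 9 1 8 → sum 40
  kept as-is: 0 1 8 6 2 0 3 → sum 20
Total = 40 + 20 = 60.
Check digit = (10 − (60 mod 10)) mod 10 = 0.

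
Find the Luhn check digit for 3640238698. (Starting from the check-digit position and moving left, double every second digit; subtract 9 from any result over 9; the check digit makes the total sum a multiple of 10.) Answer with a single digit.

5

Partial digits right→left: 8 9 6 8 3 2 0 4 6 3
Double every second digit counting from the check-digit position (so the 1st, 3rd, 5th, ... of the partial from the right).
  doubled (with −9 where >9): 7 3 6 0 3 → sum 19
  kept as-is: 9 8 2 4 3 → sum 26
Total = 19 + 26 = 45.
Check digit = (10 − (45 mod 10)) mod 10 = 5.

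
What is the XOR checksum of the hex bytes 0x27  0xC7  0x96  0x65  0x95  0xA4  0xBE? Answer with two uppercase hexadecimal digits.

XOR the bytes together:
  start with 0x27
  0x27 ⊕ 0xC7 = 0xE0
  0xE0 ⊕ 0x96 = 0x76
  0x76 ⊕ 0x65 = 0x13
  0x13 ⊕ 0x95 = 0x86
  0x86 ⊕ 0xA4 = 0x22
  0x22 ⊕ 0xBE = 0x9C

9C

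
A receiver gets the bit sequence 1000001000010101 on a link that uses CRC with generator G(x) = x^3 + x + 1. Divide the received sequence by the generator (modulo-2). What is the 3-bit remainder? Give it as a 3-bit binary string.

Modulo-2 division of 1000001000010101 by 1011:
  pos 0: 1000 XOR 1011 = 0011
  pos 2: 1100 XOR 1011 = 0111
  pos 3: 1111 XOR 1011 = 0100
  pos 4: 1000 XOR 1011 = 0011
  pos 6: 1100 XOR 1011 = 0111
  pos 7: 1110 XOR 1011 = 0101
  pos 8: 1011 XOR 1011 = 0000
Remainder = 101 (nonzero — an error is detected).

101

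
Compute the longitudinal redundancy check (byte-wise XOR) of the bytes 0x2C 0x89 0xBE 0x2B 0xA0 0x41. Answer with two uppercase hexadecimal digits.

XOR the bytes together:
  start with 0x2C
  0x2C ⊕ 0x89 = 0xA5
  0xA5 ⊕ 0xBE = 0x1B
  0x1B ⊕ 0x2B = 0x30
  0x30 ⊕ 0xA0 = 0x90
  0x90 ⊕ 0x41 = 0xD1

D1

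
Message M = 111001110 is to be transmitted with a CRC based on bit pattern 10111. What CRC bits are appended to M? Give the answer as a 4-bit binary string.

Append 4 zeros: 1110011100000. Divide by 10111 (XOR where the leading bit is 1):
  pos 0: 11100 XOR 10111 = 01011
  pos 1: 10111 XOR 10111 = 00000
  pos 6: 11000 XOR 10111 = 01111
  pos 7: 11110 XOR 10111 = 01001
  pos 8: 10010 XOR 10111 = 00101
Remainder (last 4 bits) = 0101. This is the CRC / FCS.

0101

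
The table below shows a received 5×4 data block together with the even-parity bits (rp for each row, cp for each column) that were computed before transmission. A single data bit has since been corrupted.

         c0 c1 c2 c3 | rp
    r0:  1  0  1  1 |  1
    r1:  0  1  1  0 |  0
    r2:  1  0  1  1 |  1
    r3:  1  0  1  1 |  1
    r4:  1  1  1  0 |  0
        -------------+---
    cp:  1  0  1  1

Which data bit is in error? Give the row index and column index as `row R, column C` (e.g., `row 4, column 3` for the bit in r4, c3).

row 4, column 0

Recompute each row's even parity and compare to rp:
  r0: data parity 1, sent rp 1 → ok
  r1: data parity 0, sent rp 0 → ok
  r2: data parity 1, sent rp 1 → ok
  r3: data parity 1, sent rp 1 → ok
  r4: data parity 1, sent rp 0 → mismatch
Recompute each column's even parity and compare to cp:
  c0: data parity 0, sent cp 1 → mismatch
  c1: data parity 0, sent cp 0 → ok
  c2: data parity 1, sent cp 1 → ok
  c3: data parity 1, sent cp 1 → ok
Exactly one row (r4) and one column (c0) fail → the flipped bit is at their intersection.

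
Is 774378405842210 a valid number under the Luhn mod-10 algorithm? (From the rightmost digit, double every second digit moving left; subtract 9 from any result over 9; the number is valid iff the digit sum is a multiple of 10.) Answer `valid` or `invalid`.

From the right, keep odd positions and double even positions (subtract 9 from any doubled value over 9):
  doubled (positions 2,4,...): 2 4 7 0 7 6 5 → sum 31
  kept (positions 1,3,...): 0 2 4 5 4 7 4 7 → sum 33
Total = 64.
64 mod 10 = 4, so the number is invalid.

invalid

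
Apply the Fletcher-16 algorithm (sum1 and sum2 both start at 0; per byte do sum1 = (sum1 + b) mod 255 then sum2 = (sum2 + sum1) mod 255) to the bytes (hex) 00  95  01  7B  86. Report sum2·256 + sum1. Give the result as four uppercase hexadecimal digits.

D698

Running sums (mod 255):
  after byte 0 (00): sum1=0, sum2=0
  after byte 1 (95): sum1=149, sum2=149
  after byte 2 (01): sum1=150, sum2=44
  after byte 3 (7B): sum1=18, sum2=62
  after byte 4 (86): sum1=152, sum2=214
Checksum = sum2·256 + sum1 = 214·256 + 152 = 54936 = 0xD698.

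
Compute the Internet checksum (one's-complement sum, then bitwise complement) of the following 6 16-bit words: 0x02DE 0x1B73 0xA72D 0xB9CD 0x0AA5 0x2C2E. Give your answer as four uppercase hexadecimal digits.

49E0

One's-complement addition (fold any carry out of bit 15 back into bit 0):
  0x02DE + 0x1B73 = 0x01E51
  0x1E51 + 0xA72D = 0x0C57E
  0xC57E + 0xB9CD = 0x17F4B → wrap carry → 0x7F4C
  0x7F4C + 0x0AA5 = 0x089F1
  0x89F1 + 0x2C2E = 0x0B61F
One's-complement sum = 0xB61F.
Checksum = ~0xB61F & 0xFFFF = 0x49E0.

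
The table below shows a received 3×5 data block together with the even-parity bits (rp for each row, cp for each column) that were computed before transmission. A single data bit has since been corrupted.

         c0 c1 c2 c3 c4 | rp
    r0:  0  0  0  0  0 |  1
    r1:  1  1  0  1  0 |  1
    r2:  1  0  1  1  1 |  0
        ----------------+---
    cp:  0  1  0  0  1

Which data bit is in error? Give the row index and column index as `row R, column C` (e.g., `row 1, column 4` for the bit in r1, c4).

row 0, column 2

Recompute each row's even parity and compare to rp:
  r0: data parity 0, sent rp 1 → mismatch
  r1: data parity 1, sent rp 1 → ok
  r2: data parity 0, sent rp 0 → ok
Recompute each column's even parity and compare to cp:
  c0: data parity 0, sent cp 0 → ok
  c1: data parity 1, sent cp 1 → ok
  c2: data parity 1, sent cp 0 → mismatch
  c3: data parity 0, sent cp 0 → ok
  c4: data parity 1, sent cp 1 → ok
Exactly one row (r0) and one column (c2) fail → the flipped bit is at their intersection.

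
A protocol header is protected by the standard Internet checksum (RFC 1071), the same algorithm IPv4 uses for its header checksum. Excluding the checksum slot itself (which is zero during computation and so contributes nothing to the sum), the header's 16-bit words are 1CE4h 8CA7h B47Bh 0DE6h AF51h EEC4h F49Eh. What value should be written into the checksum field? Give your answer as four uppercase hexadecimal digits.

One's-complement addition (fold any carry out of bit 15 back into bit 0):
  0x1CE4 + 0x8CA7 = 0x0A98B
  0xA98B + 0xB47B = 0x15E06 → wrap carry → 0x5E07
  0x5E07 + 0x0DE6 = 0x06BED
  0x6BED + 0xAF51 = 0x11B3E → wrap carry → 0x1B3F
  0x1B3F + 0xEEC4 = 0x10A03 → wrap carry → 0x0A04
  0x0A04 + 0xF49E = 0x0FEA2
One's-complement sum = 0xFEA2.
Checksum = ~0xFEA2 & 0xFFFF = 0x015D.

015D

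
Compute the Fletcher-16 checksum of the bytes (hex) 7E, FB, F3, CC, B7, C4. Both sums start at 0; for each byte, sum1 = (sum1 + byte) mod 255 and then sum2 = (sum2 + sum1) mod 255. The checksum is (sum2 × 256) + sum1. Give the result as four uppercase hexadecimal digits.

Running sums (mod 255):
  after byte 0 (7E): sum1=126, sum2=126
  after byte 1 (FB): sum1=122, sum2=248
  after byte 2 (F3): sum1=110, sum2=103
  after byte 3 (CC): sum1=59, sum2=162
  after byte 4 (B7): sum1=242, sum2=149
  after byte 5 (C4): sum1=183, sum2=77
Checksum = sum2·256 + sum1 = 77·256 + 183 = 19895 = 0x4DB7.

4DB7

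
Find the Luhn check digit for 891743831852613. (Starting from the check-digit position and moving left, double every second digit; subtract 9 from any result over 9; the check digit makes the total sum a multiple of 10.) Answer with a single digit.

1

Partial digits right→left: 3 1 6 2 5 8 1 3 8 3 4 7 1 9 8
Double every second digit counting from the check-digit position (so the 1st, 3rd, 5th, ... of the partial from the right).
  doubled (with −9 where >9): 6 3 1 2 7 8 2 7 → sum 36
  kept as-is: 1 2 8 3 3 7 9 → sum 33
Total = 36 + 33 = 69.
Check digit = (10 − (69 mod 10)) mod 10 = 1.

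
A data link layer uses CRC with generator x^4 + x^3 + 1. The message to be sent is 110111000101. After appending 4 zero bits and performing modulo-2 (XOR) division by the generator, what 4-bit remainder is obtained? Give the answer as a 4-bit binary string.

1111

Append 4 zeros: 1101110001010000. Divide by 11001 (XOR where the leading bit is 1):
  pos 0: 11011 XOR 11001 = 00010
  pos 3: 10100 XOR 11001 = 01101
  pos 4: 11010 XOR 11001 = 00011
  pos 7: 11101 XOR 11001 = 00100
  pos 9: 10000 XOR 11001 = 01001
  pos 10: 10010 XOR 11001 = 01011
  pos 11: 10110 XOR 11001 = 01111
Remainder (last 4 bits) = 1111. This is the CRC / FCS.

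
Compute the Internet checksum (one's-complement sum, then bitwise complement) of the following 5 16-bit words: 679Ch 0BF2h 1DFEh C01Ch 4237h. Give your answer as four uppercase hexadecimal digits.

6C1F

One's-complement addition (fold any carry out of bit 15 back into bit 0):
  0x679C + 0x0BF2 = 0x0738E
  0x738E + 0x1DFE = 0x0918C
  0x918C + 0xC01C = 0x151A8 → wrap carry → 0x51A9
  0x51A9 + 0x4237 = 0x093E0
One's-complement sum = 0x93E0.
Checksum = ~0x93E0 & 0xFFFF = 0x6C1F.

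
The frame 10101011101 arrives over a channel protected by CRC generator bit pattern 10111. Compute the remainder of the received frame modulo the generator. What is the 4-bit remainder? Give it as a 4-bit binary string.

1011

Modulo-2 division of 10101011101 by 10111:
  pos 0: 10101 XOR 10111 = 00010
  pos 3: 10011 XOR 10111 = 00100
  pos 5: 10010 XOR 10111 = 00101
Remainder = 1011 (nonzero — an error is detected).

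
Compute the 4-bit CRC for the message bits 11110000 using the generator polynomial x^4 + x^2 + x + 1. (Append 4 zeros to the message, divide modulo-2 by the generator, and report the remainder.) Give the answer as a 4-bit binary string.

1001

Append 4 zeros: 111100000000. Divide by 10111 (XOR where the leading bit is 1):
  pos 0: 11110 XOR 10111 = 01001
  pos 1: 10010 XOR 10111 = 00101
  pos 3: 10100 XOR 10111 = 00011
  pos 6: 11000 XOR 10111 = 01111
  pos 7: 11110 XOR 10111 = 01001
Remainder (last 4 bits) = 1001. This is the CRC / FCS.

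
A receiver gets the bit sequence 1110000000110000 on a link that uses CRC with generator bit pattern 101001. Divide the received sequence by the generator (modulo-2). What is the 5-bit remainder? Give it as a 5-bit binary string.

01001

Modulo-2 division of 1110000000110000 by 101001:
  pos 0: 111000 XOR 101001 = 010001
  pos 1: 100010 XOR 101001 = 001011
  pos 3: 101100 XOR 101001 = 000101
  pos 6: 101011 XOR 101001 = 000010
  pos 10: 100000 XOR 101001 = 001001
Remainder = 01001 (nonzero — an error is detected).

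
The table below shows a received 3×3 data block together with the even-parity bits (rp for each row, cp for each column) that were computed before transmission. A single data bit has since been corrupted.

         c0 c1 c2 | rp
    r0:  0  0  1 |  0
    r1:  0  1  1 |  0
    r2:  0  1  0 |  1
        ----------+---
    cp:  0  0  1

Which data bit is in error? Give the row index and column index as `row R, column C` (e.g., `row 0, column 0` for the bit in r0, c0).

Recompute each row's even parity and compare to rp:
  r0: data parity 1, sent rp 0 → mismatch
  r1: data parity 0, sent rp 0 → ok
  r2: data parity 1, sent rp 1 → ok
Recompute each column's even parity and compare to cp:
  c0: data parity 0, sent cp 0 → ok
  c1: data parity 0, sent cp 0 → ok
  c2: data parity 0, sent cp 1 → mismatch
Exactly one row (r0) and one column (c2) fail → the flipped bit is at their intersection.

row 0, column 2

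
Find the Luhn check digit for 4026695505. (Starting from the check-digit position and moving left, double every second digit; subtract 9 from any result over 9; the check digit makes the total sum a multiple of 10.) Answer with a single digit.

9

Partial digits right→left: 5 0 5 5 9 6 6 2 0 4
Double every second digit counting from the check-digit position (so the 1st, 3rd, 5th, ... of the partial from the right).
  doubled (with −9 where >9): 1 1 9 3 0 → sum 14
  kept as-is: 0 5 6 2 4 → sum 17
Total = 14 + 17 = 31.
Check digit = (10 − (31 mod 10)) mod 10 = 9.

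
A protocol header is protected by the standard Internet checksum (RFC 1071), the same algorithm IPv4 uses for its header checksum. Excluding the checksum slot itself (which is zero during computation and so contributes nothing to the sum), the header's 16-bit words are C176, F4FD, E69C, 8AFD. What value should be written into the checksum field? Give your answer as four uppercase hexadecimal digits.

One's-complement addition (fold any carry out of bit 15 back into bit 0):
  0xC176 + 0xF4FD = 0x1B673 → wrap carry → 0xB674
  0xB674 + 0xE69C = 0x19D10 → wrap carry → 0x9D11
  0x9D11 + 0x8AFD = 0x1280E → wrap carry → 0x280F
One's-complement sum = 0x280F.
Checksum = ~0x280F & 0xFFFF = 0xD7F0.

D7F0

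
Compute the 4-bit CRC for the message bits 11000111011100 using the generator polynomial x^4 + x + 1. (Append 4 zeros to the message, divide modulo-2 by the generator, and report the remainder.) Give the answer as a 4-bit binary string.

Append 4 zeros: 110001110111000000. Divide by 10011 (XOR where the leading bit is 1):
  pos 0: 11000 XOR 10011 = 01011
  pos 1: 10111 XOR 10011 = 00100
  pos 3: 10011 XOR 10011 = 00000
  pos 9: 11100 XOR 10011 = 01111
  pos 10: 11110 XOR 10011 = 01101
  pos 11: 11010 XOR 10011 = 01001
  pos 12: 10010 XOR 10011 = 00001
Remainder (last 4 bits) = 0010. This is the CRC / FCS.

0010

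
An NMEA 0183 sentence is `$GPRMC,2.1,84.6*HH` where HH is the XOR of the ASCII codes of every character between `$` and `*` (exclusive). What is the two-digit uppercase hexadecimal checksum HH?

72

XOR the ASCII codes of the payload characters:
  'G' = 0x47 → acc = 0x47
  'P' = 0x50 → acc = 0x17
  'R' = 0x52 → acc = 0x45
  'M' = 0x4D → acc = 0x08
  'C' = 0x43 → acc = 0x4B
  ',' = 0x2C → acc = 0x67
  '2' = 0x32 → acc = 0x55
  '.' = 0x2E → acc = 0x7B
  '1' = 0x31 → acc = 0x4A
  ',' = 0x2C → acc = 0x66
  '8' = 0x38 → acc = 0x5E
  '4' = 0x34 → acc = 0x6A
  '.' = 0x2E → acc = 0x44
  '6' = 0x36 → acc = 0x72
Checksum = 0x72.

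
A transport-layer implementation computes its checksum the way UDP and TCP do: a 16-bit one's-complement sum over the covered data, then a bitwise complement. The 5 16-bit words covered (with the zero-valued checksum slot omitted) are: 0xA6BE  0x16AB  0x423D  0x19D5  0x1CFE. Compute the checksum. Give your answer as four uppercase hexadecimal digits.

One's-complement addition (fold any carry out of bit 15 back into bit 0):
  0xA6BE + 0x16AB = 0x0BD69
  0xBD69 + 0x423D = 0x0FFA6
  0xFFA6 + 0x19D5 = 0x1197B → wrap carry → 0x197C
  0x197C + 0x1CFE = 0x0367A
One's-complement sum = 0x367A.
Checksum = ~0x367A & 0xFFFF = 0xC985.

C985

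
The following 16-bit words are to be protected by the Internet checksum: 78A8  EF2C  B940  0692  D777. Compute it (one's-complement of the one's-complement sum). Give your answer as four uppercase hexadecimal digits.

00E0

One's-complement addition (fold any carry out of bit 15 back into bit 0):
  0x78A8 + 0xEF2C = 0x167D4 → wrap carry → 0x67D5
  0x67D5 + 0xB940 = 0x12115 → wrap carry → 0x2116
  0x2116 + 0x0692 = 0x027A8
  0x27A8 + 0xD777 = 0x0FF1F
One's-complement sum = 0xFF1F.
Checksum = ~0xFF1F & 0xFFFF = 0x00E0.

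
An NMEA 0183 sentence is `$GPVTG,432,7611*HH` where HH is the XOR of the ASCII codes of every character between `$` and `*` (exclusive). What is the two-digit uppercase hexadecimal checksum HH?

66

XOR the ASCII codes of the payload characters:
  'G' = 0x47 → acc = 0x47
  'P' = 0x50 → acc = 0x17
  'V' = 0x56 → acc = 0x41
  'T' = 0x54 → acc = 0x15
  'G' = 0x47 → acc = 0x52
  ',' = 0x2C → acc = 0x7E
  '4' = 0x34 → acc = 0x4A
  '3' = 0x33 → acc = 0x79
  '2' = 0x32 → acc = 0x4B
  ',' = 0x2C → acc = 0x67
  '7' = 0x37 → acc = 0x50
  '6' = 0x36 → acc = 0x66
  '1' = 0x31 → acc = 0x57
  '1' = 0x31 → acc = 0x66
Checksum = 0x66.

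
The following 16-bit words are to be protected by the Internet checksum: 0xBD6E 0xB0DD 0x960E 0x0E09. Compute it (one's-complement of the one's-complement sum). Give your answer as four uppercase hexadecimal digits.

ED9B

One's-complement addition (fold any carry out of bit 15 back into bit 0):
  0xBD6E + 0xB0DD = 0x16E4B → wrap carry → 0x6E4C
  0x6E4C + 0x960E = 0x1045A → wrap carry → 0x045B
  0x045B + 0x0E09 = 0x01264
One's-complement sum = 0x1264.
Checksum = ~0x1264 & 0xFFFF = 0xED9B.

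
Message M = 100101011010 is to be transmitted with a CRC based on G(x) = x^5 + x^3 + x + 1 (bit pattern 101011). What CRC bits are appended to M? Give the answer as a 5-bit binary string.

10100

Append 5 zeros: 10010101101000000. Divide by 101011 (XOR where the leading bit is 1):
  pos 0: 100101 XOR 101011 = 001110
  pos 2: 111001 XOR 101011 = 010010
  pos 3: 100101 XOR 101011 = 001110
  pos 5: 111001 XOR 101011 = 010010
  pos 6: 100100 XOR 101011 = 001111
  pos 8: 111100 XOR 101011 = 010111
  pos 9: 101110 XOR 101011 = 000101
Remainder (last 5 bits) = 10100. This is the CRC / FCS.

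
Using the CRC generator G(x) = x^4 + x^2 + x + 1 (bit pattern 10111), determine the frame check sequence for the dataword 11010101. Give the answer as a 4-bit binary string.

Append 4 zeros: 110101010000. Divide by 10111 (XOR where the leading bit is 1):
  pos 0: 11010 XOR 10111 = 01101
  pos 1: 11011 XOR 10111 = 01100
  pos 2: 11000 XOR 10111 = 01111
  pos 3: 11111 XOR 10111 = 01000
  pos 4: 10000 XOR 10111 = 00111
  pos 6: 11100 XOR 10111 = 01011
  pos 7: 10110 XOR 10111 = 00001
Remainder (last 4 bits) = 0001. This is the CRC / FCS.

0001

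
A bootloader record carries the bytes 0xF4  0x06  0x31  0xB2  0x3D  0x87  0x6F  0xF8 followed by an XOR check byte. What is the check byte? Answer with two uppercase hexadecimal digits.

XOR the bytes together:
  start with 0xF4
  0xF4 ⊕ 0x06 = 0xF2
  0xF2 ⊕ 0x31 = 0xC3
  0xC3 ⊕ 0xB2 = 0x71
  0x71 ⊕ 0x3D = 0x4C
  0x4C ⊕ 0x87 = 0xCB
  0xCB ⊕ 0x6F = 0xA4
  0xA4 ⊕ 0xF8 = 0x5C

5C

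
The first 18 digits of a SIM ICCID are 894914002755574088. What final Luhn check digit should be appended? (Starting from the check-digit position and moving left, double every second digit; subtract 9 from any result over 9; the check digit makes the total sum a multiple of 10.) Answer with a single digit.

9

Partial digits right→left: 8 8 0 4 7 5 5 5 7 2 0 0 4 1 9 4 9 8
Double every second digit counting from the check-digit position (so the 1st, 3rd, 5th, ... of the partial from the right).
  doubled (with −9 where >9): 7 0 5 1 5 0 8 9 9 → sum 44
  kept as-is: 8 4 5 5 2 0 1 4 8 → sum 37
Total = 44 + 37 = 81.
Check digit = (10 − (81 mod 10)) mod 10 = 9.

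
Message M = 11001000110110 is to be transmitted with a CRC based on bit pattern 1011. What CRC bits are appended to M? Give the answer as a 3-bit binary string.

011

Append 3 zeros: 11001000110110000. Divide by 1011 (XOR where the leading bit is 1):
  pos 0: 1100 XOR 1011 = 0111
  pos 1: 1111 XOR 1011 = 0100
  pos 2: 1000 XOR 1011 = 0011
  pos 4: 1100 XOR 1011 = 0111
  pos 5: 1111 XOR 1011 = 0100
  pos 6: 1001 XOR 1011 = 0010
  pos 8: 1001 XOR 1011 = 0010
  pos 10: 1010 XOR 1011 = 0001
  pos 13: 1000 XOR 1011 = 0011
Remainder (last 3 bits) = 011. This is the CRC / FCS.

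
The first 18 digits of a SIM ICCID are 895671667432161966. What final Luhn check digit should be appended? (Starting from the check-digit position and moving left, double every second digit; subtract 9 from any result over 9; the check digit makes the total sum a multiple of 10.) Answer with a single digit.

2

Partial digits right→left: 6 6 9 1 6 1 2 3 4 7 6 6 1 7 6 5 9 8
Double every second digit counting from the check-digit position (so the 1st, 3rd, 5th, ... of the partial from the right).
  doubled (with −9 where >9): 3 9 3 4 8 3 2 3 9 → sum 44
  kept as-is: 6 1 1 3 7 6 7 5 8 → sum 44
Total = 44 + 44 = 88.
Check digit = (10 − (88 mod 10)) mod 10 = 2.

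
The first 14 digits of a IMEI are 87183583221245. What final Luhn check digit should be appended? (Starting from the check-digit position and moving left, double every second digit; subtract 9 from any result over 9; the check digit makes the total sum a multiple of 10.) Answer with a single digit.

Partial digits right→left: 5 4 2 1 2 2 3 8 5 3 8 1 7 8
Double every second digit counting from the check-digit position (so the 1st, 3rd, 5th, ... of the partial from the right).
  doubled (with −9 where >9): 1 4 4 6 1 7 5 → sum 28
  kept as-is: 4 1 2 8 3 1 8 → sum 27
Total = 28 + 27 = 55.
Check digit = (10 − (55 mod 10)) mod 10 = 5.

5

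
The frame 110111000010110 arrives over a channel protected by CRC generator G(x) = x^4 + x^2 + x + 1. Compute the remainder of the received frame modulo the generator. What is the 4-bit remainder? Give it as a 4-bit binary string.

0000

Modulo-2 division of 110111000010110 by 10111:
  pos 0: 11011 XOR 10111 = 01100
  pos 1: 11001 XOR 10111 = 01110
  pos 2: 11100 XOR 10111 = 01011
  pos 3: 10110 XOR 10111 = 00001
  pos 7: 10010 XOR 10111 = 00101
  pos 9: 10111 XOR 10111 = 00000
Remainder = 0000 (zero — the frame passes the CRC check).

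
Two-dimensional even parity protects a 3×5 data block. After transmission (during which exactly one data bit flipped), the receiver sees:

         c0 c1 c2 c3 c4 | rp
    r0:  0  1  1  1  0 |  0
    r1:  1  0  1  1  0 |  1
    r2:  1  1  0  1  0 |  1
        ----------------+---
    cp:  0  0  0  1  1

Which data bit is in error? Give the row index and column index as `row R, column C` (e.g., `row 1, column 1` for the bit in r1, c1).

row 0, column 4

Recompute each row's even parity and compare to rp:
  r0: data parity 1, sent rp 0 → mismatch
  r1: data parity 1, sent rp 1 → ok
  r2: data parity 1, sent rp 1 → ok
Recompute each column's even parity and compare to cp:
  c0: data parity 0, sent cp 0 → ok
  c1: data parity 0, sent cp 0 → ok
  c2: data parity 0, sent cp 0 → ok
  c3: data parity 1, sent cp 1 → ok
  c4: data parity 0, sent cp 1 → mismatch
Exactly one row (r0) and one column (c4) fail → the flipped bit is at their intersection.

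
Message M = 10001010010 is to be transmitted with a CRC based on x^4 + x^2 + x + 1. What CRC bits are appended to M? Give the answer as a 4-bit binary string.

0101

Append 4 zeros: 100010100100000. Divide by 10111 (XOR where the leading bit is 1):
  pos 0: 10001 XOR 10111 = 00110
  pos 2: 11001 XOR 10111 = 01110
  pos 3: 11100 XOR 10111 = 01011
  pos 4: 10110 XOR 10111 = 00001
  pos 8: 11000 XOR 10111 = 01111
  pos 9: 11110 XOR 10111 = 01001
  pos 10: 10010 XOR 10111 = 00101
Remainder (last 4 bits) = 0101. This is the CRC / FCS.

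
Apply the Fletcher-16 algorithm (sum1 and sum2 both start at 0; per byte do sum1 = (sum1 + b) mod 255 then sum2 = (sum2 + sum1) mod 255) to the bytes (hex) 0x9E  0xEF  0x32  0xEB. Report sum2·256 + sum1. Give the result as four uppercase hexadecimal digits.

9AAC

Running sums (mod 255):
  after byte 0 (0x9E): sum1=158, sum2=158
  after byte 1 (0xEF): sum1=142, sum2=45
  after byte 2 (0x32): sum1=192, sum2=237
  after byte 3 (0xEB): sum1=172, sum2=154
Checksum = sum2·256 + sum1 = 154·256 + 172 = 39596 = 0x9AAC.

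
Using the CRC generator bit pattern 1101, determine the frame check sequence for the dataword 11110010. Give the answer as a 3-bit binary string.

Append 3 zeros: 11110010000. Divide by 1101 (XOR where the leading bit is 1):
  pos 0: 1111 XOR 1101 = 0010
  pos 2: 1000 XOR 1101 = 0101
  pos 3: 1011 XOR 1101 = 0110
  pos 4: 1100 XOR 1101 = 0001
  pos 7: 1000 XOR 1101 = 0101
Remainder (last 3 bits) = 101. This is the CRC / FCS.

101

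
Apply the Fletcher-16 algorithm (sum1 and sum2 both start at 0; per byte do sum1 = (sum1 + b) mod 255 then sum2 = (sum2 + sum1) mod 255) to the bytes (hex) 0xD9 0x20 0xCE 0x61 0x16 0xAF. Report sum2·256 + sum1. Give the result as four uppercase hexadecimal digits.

Running sums (mod 255):
  after byte 0 (0xD9): sum1=217, sum2=217
  after byte 1 (0x20): sum1=249, sum2=211
  after byte 2 (0xCE): sum1=200, sum2=156
  after byte 3 (0x61): sum1=42, sum2=198
  after byte 4 (0x16): sum1=64, sum2=7
  after byte 5 (0xAF): sum1=239, sum2=246
Checksum = sum2·256 + sum1 = 246·256 + 239 = 63215 = 0xF6EF.

F6EF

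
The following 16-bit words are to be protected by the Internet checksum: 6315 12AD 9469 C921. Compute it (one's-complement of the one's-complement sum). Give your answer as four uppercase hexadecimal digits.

2CB2

One's-complement addition (fold any carry out of bit 15 back into bit 0):
  0x6315 + 0x12AD = 0x075C2
  0x75C2 + 0x9469 = 0x10A2B → wrap carry → 0x0A2C
  0x0A2C + 0xC921 = 0x0D34D
One's-complement sum = 0xD34D.
Checksum = ~0xD34D & 0xFFFF = 0x2CB2.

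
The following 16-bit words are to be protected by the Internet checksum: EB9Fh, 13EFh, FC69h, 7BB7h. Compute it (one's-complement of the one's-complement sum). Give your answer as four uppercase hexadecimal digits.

One's-complement addition (fold any carry out of bit 15 back into bit 0):
  0xEB9F + 0x13EF = 0x0FF8E
  0xFF8E + 0xFC69 = 0x1FBF7 → wrap carry → 0xFBF8
  0xFBF8 + 0x7BB7 = 0x177AF → wrap carry → 0x77B0
One's-complement sum = 0x77B0.
Checksum = ~0x77B0 & 0xFFFF = 0x884F.

884F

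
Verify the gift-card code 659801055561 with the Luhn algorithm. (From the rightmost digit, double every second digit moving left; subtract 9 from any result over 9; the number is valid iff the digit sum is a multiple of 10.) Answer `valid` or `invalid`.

From the right, keep odd positions and double even positions (subtract 9 from any doubled value over 9):
  doubled (positions 2,4,...): 3 1 0 0 9 3 → sum 16
  kept (positions 1,3,...): 1 5 5 1 8 5 → sum 25
Total = 41.
41 mod 10 = 1, so the number is invalid.

invalid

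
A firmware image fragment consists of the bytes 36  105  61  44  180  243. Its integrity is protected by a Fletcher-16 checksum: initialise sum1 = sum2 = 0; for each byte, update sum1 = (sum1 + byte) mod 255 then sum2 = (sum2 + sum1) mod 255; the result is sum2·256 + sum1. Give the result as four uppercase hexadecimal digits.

Running sums (mod 255):
  after byte 0 (36): sum1=36, sum2=36
  after byte 1 (105): sum1=141, sum2=177
  after byte 2 (61): sum1=202, sum2=124
  after byte 3 (44): sum1=246, sum2=115
  after byte 4 (180): sum1=171, sum2=31
  after byte 5 (243): sum1=159, sum2=190
Checksum = sum2·256 + sum1 = 190·256 + 159 = 48799 = 0xBE9F.

BE9F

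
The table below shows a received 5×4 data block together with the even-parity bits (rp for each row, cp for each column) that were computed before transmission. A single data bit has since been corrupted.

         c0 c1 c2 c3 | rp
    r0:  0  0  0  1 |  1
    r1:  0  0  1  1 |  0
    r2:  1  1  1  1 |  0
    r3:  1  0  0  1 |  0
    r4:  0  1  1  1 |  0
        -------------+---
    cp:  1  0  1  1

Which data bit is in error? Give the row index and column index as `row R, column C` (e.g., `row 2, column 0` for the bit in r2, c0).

Recompute each row's even parity and compare to rp:
  r0: data parity 1, sent rp 1 → ok
  r1: data parity 0, sent rp 0 → ok
  r2: data parity 0, sent rp 0 → ok
  r3: data parity 0, sent rp 0 → ok
  r4: data parity 1, sent rp 0 → mismatch
Recompute each column's even parity and compare to cp:
  c0: data parity 0, sent cp 1 → mismatch
  c1: data parity 0, sent cp 0 → ok
  c2: data parity 1, sent cp 1 → ok
  c3: data parity 1, sent cp 1 → ok
Exactly one row (r4) and one column (c0) fail → the flipped bit is at their intersection.

row 4, column 0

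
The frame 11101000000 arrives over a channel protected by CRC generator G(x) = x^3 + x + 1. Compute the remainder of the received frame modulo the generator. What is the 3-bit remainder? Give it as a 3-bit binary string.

Modulo-2 division of 11101000000 by 1011:
  pos 0: 1110 XOR 1011 = 0101
  pos 1: 1011 XOR 1011 = 0000
Remainder = 000 (zero — the frame passes the CRC check).

000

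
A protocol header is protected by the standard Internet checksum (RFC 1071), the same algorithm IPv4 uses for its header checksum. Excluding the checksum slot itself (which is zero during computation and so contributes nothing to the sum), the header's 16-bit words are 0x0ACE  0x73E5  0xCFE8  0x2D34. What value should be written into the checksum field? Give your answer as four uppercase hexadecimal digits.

842F

One's-complement addition (fold any carry out of bit 15 back into bit 0):
  0x0ACE + 0x73E5 = 0x07EB3
  0x7EB3 + 0xCFE8 = 0x14E9B → wrap carry → 0x4E9C
  0x4E9C + 0x2D34 = 0x07BD0
One's-complement sum = 0x7BD0.
Checksum = ~0x7BD0 & 0xFFFF = 0x842F.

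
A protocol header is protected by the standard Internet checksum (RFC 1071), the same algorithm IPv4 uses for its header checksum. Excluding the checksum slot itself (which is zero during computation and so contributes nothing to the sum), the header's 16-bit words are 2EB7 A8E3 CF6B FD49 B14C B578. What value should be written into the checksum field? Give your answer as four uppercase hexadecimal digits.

One's-complement addition (fold any carry out of bit 15 back into bit 0):
  0x2EB7 + 0xA8E3 = 0x0D79A
  0xD79A + 0xCF6B = 0x1A705 → wrap carry → 0xA706
  0xA706 + 0xFD49 = 0x1A44F → wrap carry → 0xA450
  0xA450 + 0xB14C = 0x1559C → wrap carry → 0x559D
  0x559D + 0xB578 = 0x10B15 → wrap carry → 0x0B16
One's-complement sum = 0x0B16.
Checksum = ~0x0B16 & 0xFFFF = 0xF4E9.

F4E9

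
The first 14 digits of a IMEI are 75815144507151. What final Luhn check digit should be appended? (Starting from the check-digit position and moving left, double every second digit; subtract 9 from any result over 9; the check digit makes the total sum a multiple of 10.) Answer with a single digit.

Partial digits right→left: 1 5 1 7 0 5 4 4 1 5 1 8 5 7
Double every second digit counting from the check-digit position (so the 1st, 3rd, 5th, ... of the partial from the right).
  doubled (with −9 where >9): 2 2 0 8 2 2 1 → sum 17
  kept as-is: 5 7 5 4 5 8 7 → sum 41
Total = 17 + 41 = 58.
Check digit = (10 − (58 mod 10)) mod 10 = 2.

2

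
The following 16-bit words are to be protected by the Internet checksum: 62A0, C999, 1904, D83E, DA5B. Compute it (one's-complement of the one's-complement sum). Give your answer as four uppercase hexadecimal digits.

One's-complement addition (fold any carry out of bit 15 back into bit 0):
  0x62A0 + 0xC999 = 0x12C39 → wrap carry → 0x2C3A
  0x2C3A + 0x1904 = 0x0453E
  0x453E + 0xD83E = 0x11D7C → wrap carry → 0x1D7D
  0x1D7D + 0xDA5B = 0x0F7D8
One's-complement sum = 0xF7D8.
Checksum = ~0xF7D8 & 0xFFFF = 0x0827.

0827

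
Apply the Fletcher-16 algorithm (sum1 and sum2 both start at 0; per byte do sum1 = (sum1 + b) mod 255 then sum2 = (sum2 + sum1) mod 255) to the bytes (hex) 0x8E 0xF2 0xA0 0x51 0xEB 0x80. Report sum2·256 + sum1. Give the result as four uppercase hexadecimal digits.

E4DF

Running sums (mod 255):
  after byte 0 (0x8E): sum1=142, sum2=142
  after byte 1 (0xF2): sum1=129, sum2=16
  after byte 2 (0xA0): sum1=34, sum2=50
  after byte 3 (0x51): sum1=115, sum2=165
  after byte 4 (0xEB): sum1=95, sum2=5
  after byte 5 (0x80): sum1=223, sum2=228
Checksum = sum2·256 + sum1 = 228·256 + 223 = 58591 = 0xE4DF.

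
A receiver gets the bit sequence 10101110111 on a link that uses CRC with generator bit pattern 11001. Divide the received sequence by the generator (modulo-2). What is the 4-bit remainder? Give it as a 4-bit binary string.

1110

Modulo-2 division of 10101110111 by 11001:
  pos 0: 10101 XOR 11001 = 01100
  pos 1: 11001 XOR 11001 = 00000
  pos 6: 10111 XOR 11001 = 01110
Remainder = 1110 (nonzero — an error is detected).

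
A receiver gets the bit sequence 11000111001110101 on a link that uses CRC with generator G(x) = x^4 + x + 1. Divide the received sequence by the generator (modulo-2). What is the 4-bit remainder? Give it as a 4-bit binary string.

1100

Modulo-2 division of 11000111001110101 by 10011:
  pos 0: 11000 XOR 10011 = 01011
  pos 1: 10111 XOR 10011 = 00100
  pos 3: 10011 XOR 10011 = 00000
  pos 10: 11101 XOR 10011 = 01110
  pos 11: 11100 XOR 10011 = 01111
  pos 12: 11111 XOR 10011 = 01100
Remainder = 1100 (nonzero — an error is detected).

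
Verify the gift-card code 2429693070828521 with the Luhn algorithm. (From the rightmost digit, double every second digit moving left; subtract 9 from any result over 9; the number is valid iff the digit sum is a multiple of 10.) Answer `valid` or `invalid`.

From the right, keep odd positions and double even positions (subtract 9 from any doubled value over 9):
  doubled (positions 2,4,...): 4 7 7 5 6 3 4 4 → sum 40
  kept (positions 1,3,...): 1 5 2 0 0 9 9 4 → sum 30
Total = 70.
70 mod 10 = 0, so the number is valid.

valid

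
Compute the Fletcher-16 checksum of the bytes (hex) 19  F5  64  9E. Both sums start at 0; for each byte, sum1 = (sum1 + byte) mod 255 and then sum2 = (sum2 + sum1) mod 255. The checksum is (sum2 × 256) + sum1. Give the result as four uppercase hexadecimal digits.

Running sums (mod 255):
  after byte 0 (19): sum1=25, sum2=25
  after byte 1 (F5): sum1=15, sum2=40
  after byte 2 (64): sum1=115, sum2=155
  after byte 3 (9E): sum1=18, sum2=173
Checksum = sum2·256 + sum1 = 173·256 + 18 = 44306 = 0xAD12.

AD12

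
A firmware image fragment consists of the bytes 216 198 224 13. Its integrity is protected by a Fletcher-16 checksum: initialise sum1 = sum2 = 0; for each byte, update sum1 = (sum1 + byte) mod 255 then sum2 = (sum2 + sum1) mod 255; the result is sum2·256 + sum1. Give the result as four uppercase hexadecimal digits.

Running sums (mod 255):
  after byte 0 (216): sum1=216, sum2=216
  after byte 1 (198): sum1=159, sum2=120
  after byte 2 (224): sum1=128, sum2=248
  after byte 3 (13): sum1=141, sum2=134
Checksum = sum2·256 + sum1 = 134·256 + 141 = 34445 = 0x868D.

868D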